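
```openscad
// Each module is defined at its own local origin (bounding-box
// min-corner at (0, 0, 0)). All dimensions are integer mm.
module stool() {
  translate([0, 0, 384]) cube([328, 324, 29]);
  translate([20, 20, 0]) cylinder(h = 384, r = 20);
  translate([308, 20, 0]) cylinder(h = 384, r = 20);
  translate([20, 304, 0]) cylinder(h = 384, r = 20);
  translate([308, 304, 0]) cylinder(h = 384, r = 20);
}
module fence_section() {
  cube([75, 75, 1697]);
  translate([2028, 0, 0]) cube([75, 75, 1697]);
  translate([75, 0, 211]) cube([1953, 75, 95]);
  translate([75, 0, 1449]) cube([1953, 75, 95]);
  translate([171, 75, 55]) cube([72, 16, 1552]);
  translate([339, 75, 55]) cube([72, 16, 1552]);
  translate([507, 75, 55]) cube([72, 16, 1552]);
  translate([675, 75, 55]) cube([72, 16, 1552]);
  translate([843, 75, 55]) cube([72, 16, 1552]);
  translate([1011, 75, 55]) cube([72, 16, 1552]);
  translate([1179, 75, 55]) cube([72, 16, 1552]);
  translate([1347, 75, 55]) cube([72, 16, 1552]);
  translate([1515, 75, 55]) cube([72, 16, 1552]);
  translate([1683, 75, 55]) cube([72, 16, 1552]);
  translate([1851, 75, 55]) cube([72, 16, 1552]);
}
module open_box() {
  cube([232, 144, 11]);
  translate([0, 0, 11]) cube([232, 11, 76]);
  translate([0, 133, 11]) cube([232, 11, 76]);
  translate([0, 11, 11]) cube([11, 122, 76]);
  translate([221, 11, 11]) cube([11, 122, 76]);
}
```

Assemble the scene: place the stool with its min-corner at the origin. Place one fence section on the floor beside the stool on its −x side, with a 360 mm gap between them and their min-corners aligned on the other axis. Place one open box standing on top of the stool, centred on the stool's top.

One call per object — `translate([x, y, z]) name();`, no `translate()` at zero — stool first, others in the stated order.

stool();
translate([-2463, 0, 0]) fence_section();
translate([48, 90, 413]) open_box();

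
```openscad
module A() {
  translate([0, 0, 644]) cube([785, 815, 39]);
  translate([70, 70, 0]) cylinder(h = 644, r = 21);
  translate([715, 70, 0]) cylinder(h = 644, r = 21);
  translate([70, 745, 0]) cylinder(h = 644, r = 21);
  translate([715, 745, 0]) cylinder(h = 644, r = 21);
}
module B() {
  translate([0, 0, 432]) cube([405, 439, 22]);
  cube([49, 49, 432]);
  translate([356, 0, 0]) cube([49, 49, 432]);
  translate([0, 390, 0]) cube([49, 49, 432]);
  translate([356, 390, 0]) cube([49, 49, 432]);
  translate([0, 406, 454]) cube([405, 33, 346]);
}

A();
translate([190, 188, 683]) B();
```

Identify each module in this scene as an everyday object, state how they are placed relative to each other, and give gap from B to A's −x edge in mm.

A is a table. B is a chair. The chair is on top of the table, centred. The gap from the chair to the table's −x edge is 190 mm.

The chair's min-x is at 190; the table's min-x is 0; gap = 190 mm.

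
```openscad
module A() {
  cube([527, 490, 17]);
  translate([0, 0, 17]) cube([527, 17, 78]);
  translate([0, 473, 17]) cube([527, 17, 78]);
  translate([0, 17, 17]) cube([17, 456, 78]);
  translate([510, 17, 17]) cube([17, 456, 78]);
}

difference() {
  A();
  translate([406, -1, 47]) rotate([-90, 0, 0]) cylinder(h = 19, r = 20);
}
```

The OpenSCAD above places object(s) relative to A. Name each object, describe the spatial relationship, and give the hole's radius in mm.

The subtracted cylinder has r = 20 mm.

A is an open box. The open box has a circular hole through its front wall. The hole's radius is 20 mm.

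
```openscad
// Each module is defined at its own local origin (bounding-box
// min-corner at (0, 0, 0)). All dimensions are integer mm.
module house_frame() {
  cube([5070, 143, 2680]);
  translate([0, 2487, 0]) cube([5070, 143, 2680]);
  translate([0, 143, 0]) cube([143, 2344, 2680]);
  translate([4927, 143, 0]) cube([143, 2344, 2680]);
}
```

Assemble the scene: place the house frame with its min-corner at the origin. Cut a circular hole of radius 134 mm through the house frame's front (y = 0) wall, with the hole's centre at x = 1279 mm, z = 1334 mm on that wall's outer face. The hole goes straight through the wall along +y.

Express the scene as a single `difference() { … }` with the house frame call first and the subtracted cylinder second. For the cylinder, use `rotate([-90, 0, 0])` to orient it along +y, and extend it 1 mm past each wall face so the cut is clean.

difference() {
  house_frame();
  translate([1279, -1, 1334]) rotate([-90, 0, 0]) cylinder(h = 145, r = 134);
}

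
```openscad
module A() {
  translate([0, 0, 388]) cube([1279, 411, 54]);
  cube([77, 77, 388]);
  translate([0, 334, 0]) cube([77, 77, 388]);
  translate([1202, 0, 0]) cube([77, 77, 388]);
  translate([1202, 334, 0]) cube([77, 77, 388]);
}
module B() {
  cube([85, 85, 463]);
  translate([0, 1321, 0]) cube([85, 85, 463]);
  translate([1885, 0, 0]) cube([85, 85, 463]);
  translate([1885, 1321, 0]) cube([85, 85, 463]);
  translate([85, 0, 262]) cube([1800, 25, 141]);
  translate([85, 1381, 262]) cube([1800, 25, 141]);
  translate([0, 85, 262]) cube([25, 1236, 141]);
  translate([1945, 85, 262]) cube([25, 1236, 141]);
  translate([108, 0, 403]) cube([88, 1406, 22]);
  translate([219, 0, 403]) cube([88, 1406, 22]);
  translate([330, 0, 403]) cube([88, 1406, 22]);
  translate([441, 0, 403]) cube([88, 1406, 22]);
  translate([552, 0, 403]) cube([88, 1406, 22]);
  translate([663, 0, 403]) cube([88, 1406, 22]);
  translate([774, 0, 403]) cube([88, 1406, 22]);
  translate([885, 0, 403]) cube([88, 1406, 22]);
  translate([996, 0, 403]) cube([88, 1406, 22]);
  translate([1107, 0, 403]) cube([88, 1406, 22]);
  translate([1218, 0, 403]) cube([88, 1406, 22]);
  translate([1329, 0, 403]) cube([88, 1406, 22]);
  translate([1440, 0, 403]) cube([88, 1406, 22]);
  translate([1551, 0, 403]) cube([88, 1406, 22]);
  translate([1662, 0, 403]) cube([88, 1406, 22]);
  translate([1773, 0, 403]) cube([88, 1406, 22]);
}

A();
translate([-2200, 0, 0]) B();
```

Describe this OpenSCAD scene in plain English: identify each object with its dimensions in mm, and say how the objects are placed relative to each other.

A is a bench: a 1279×411 mm seat slab, 54 mm thick, top at z = 442 mm, on four 77×77 mm square legs flush with the seat corners and standing on z = 0.

B is a bed frame 1970 mm long (x) by 1406 mm wide (y). Four 85×85 mm corner posts, 463 mm tall, at the corners of the footprint. Four rails of 25 mm thickness and 141 mm height run between adjacent posts with their undersides at z = 262 mm, their outer faces flush with the outside of the frame (the two x-running rails run between the posts' inner faces; the two y-running rails run between the posts' inner faces). 16 slats, each 88 mm wide (x) and 22 mm thick, lie across the top of the two x-running rails, running the full 1406 mm width of the frame in y; the slats are evenly spaced along x between the inner faces of the end posts with equal gaps (rounded down to the nearest mm) at the −x end and between each pair — any rounding remainder accumulates at the +x end.

The bed frame is on the floor beside the bench on its −x side.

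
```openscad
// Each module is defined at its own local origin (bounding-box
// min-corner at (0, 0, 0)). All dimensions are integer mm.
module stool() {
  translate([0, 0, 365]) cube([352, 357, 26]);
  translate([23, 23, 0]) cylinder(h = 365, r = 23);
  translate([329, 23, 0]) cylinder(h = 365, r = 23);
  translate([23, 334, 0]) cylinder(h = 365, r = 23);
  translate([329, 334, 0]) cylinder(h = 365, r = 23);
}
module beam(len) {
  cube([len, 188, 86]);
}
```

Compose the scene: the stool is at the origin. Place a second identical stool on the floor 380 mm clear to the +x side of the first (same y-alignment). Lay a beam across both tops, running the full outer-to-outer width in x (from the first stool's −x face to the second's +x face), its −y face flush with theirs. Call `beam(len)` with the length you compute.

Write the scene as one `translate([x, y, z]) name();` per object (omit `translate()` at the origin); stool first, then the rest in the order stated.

stool();
translate([732, 0, 0]) stool();
translate([0, 0, 391]) beam(1084);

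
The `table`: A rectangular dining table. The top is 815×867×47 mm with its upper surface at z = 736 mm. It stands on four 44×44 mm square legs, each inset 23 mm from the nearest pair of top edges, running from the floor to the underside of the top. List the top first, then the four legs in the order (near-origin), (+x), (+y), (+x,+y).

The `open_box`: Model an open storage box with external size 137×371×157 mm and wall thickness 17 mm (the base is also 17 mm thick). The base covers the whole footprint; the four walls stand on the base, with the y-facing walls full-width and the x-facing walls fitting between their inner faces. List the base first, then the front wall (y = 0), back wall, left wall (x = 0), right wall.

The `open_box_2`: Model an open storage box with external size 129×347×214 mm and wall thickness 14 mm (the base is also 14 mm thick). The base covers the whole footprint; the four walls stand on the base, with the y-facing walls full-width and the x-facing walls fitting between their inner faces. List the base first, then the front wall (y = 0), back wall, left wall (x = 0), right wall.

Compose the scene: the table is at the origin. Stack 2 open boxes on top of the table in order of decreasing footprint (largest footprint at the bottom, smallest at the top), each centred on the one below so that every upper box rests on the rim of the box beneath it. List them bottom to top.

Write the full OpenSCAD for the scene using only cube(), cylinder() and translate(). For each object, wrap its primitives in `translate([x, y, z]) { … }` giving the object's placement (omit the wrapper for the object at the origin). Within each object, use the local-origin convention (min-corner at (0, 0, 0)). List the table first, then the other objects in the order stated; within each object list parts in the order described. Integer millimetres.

translate([0, 0, 689]) cube([815, 867, 47]);
translate([23, 23, 0]) cube([44, 44, 689]);
translate([748, 23, 0]) cube([44, 44, 689]);
translate([23, 800, 0]) cube([44, 44, 689]);
translate([748, 800, 0]) cube([44, 44, 689]);
translate([339, 248, 736]) {
  cube([137, 371, 17]);
  translate([0, 0, 17]) cube([137, 17, 140]);
  translate([0, 354, 17]) cube([137, 17, 140]);
  translate([0, 17, 17]) cube([17, 337, 140]);
  translate([120, 17, 17]) cube([17, 337, 140]);
}
translate([343, 260, 893]) {
  cube([129, 347, 14]);
  translate([0, 0, 14]) cube([129, 14, 200]);
  translate([0, 333, 14]) cube([129, 14, 200]);
  translate([0, 14, 14]) cube([14, 319, 200]);
  translate([115, 14, 14]) cube([14, 319, 200]);
}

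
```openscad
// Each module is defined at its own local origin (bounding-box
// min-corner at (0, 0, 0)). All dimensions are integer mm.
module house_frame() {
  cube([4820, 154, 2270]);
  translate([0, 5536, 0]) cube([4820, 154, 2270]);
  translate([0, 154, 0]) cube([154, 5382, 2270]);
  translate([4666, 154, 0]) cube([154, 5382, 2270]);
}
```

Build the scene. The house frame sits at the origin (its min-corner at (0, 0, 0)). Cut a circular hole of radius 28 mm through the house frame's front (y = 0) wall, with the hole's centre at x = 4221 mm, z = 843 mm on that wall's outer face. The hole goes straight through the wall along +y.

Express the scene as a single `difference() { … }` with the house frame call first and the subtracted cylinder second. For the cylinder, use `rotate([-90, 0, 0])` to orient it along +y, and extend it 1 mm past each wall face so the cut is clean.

difference() {
  house_frame();
  translate([4221, -1, 843]) rotate([-90, 0, 0]) cylinder(h = 156, r = 28);
}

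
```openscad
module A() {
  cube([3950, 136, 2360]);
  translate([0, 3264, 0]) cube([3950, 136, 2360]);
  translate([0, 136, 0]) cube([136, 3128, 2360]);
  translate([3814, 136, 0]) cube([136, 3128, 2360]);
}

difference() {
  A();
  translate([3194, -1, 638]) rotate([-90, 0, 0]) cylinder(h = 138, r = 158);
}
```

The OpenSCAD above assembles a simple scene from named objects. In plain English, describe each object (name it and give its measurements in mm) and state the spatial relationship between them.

A is the wall frame of a small rectangular building: four walls, each 2360 mm tall and 136 mm thick, enclosing a footprint 3950 mm (x) by 3400 mm (y) outside-to-outside, with no floor or roof. The front and back walls (the −y and +y sides) span the full width; the two side walls fit between them.

The house frame has a circular hole of radius 158 mm through its front wall, centred at (x = 3194, z = 638).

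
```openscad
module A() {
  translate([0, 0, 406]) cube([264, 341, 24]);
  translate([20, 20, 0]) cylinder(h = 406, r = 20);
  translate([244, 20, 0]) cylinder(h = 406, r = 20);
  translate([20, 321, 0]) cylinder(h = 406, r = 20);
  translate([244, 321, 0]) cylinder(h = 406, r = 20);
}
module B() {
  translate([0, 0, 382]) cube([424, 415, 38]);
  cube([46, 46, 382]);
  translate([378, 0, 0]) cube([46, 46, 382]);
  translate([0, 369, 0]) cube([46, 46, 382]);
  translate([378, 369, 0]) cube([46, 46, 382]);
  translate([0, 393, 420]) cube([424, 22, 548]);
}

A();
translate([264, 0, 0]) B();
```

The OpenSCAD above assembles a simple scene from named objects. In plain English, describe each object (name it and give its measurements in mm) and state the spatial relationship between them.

A is a simple wooden stool: a rectangular seat 264 mm (x) by 341 mm (y), 24 mm thick, top face at z = 430 mm, on four round legs, each 40 mm in diameter. The legs rest on z = 0, each leg's axis is inset half a diameter from the nearest pair of seat edges (so the leg's bounding box is flush with the corner).

B is a chair: 424×415 mm seat, 38 mm thick, top at z = 420 mm, on four 46 mm square corner legs flush with the seat edges. A 22 mm thick backrest slab spans the full seat width, extending 548 mm above the seat top, its back face flush with the seat's +y edge.

The chair is against the stool's +x side, with their −y faces flush.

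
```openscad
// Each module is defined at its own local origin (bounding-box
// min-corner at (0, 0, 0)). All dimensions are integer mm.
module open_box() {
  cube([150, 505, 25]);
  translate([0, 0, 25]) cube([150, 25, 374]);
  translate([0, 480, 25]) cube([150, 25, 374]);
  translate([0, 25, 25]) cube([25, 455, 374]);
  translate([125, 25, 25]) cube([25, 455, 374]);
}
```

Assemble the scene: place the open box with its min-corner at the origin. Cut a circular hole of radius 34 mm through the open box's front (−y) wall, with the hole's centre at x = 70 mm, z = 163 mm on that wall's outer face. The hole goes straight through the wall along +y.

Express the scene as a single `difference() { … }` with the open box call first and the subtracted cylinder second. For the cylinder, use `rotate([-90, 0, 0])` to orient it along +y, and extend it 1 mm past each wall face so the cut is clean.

difference() {
  open_box();
  translate([70, -1, 163]) rotate([-90, 0, 0]) cylinder(h = 27, r = 34);
}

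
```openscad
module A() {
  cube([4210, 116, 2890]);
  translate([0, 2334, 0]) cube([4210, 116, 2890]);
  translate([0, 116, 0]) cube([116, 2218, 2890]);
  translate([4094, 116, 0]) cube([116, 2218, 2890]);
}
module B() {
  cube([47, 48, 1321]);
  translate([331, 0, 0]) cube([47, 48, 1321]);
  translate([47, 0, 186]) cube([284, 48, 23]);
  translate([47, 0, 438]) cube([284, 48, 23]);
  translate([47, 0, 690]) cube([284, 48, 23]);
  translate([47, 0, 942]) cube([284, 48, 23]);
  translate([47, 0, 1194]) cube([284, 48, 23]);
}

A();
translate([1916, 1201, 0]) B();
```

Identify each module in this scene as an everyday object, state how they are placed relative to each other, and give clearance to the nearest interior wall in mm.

Clearances: x = 1800, y = 1085; minimum 1085 mm.

A is a house frame. B is a ladder. The ladder sits inside the house frame, centred. The clearance to the nearest interior wall is 1085 mm.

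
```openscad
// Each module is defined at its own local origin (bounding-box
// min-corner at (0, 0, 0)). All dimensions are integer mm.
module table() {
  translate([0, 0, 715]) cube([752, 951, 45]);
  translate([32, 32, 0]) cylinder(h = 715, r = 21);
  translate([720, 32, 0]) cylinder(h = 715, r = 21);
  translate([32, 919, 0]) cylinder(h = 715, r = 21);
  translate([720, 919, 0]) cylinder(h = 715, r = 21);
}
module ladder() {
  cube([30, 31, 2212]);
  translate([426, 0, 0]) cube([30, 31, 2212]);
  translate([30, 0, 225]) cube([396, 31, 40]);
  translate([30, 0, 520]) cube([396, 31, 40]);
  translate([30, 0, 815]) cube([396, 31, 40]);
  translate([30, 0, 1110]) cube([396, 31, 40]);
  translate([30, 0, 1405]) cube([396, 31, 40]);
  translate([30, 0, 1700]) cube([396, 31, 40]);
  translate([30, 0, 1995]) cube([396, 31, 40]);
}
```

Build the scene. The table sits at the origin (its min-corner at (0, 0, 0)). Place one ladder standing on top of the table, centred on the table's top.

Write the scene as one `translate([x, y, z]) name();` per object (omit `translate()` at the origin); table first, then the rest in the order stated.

table();
translate([148, 460, 760]) ladder();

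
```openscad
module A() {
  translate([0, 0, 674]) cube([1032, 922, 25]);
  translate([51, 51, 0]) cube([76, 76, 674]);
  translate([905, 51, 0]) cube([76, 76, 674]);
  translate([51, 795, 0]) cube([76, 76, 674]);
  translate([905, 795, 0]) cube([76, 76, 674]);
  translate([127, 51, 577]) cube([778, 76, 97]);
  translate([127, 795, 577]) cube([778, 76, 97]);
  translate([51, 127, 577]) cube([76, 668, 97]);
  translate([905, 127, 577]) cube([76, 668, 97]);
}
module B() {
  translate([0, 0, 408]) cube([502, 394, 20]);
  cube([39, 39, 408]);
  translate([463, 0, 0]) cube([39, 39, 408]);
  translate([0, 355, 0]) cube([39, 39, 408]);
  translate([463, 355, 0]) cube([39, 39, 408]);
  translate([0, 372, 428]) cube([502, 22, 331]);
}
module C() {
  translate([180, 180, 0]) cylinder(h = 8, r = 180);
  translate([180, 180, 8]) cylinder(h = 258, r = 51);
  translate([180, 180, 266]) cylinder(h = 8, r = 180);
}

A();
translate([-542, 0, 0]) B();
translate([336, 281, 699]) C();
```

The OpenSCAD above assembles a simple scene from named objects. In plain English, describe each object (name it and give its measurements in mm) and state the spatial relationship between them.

A is a table: top 1032 mm (x) × 922 mm (y), 25 mm thick, upper face at z = 699 mm, on four 76×76 mm square legs, each inset 51 mm from the nearest pair of top edges, running from z = 0 to the bottom of the top. Four apron rails, 76 mm thick and 97 mm tall, run between adjacent legs with their top edges flush with the underside of the top and their outer faces flush with the legs' outer faces.

B is a chair: 502×394 mm seat, 20 mm thick, top at z = 428 mm, on four 39 mm square corner legs flush with the seat edges. A 22 mm thick backrest slab spans the full seat width, extending 331 mm above the seat top, its back face flush with the seat's +y edge.

C is a spool: two coaxial disc flanges of radius 180 mm and thickness 8 mm, joined by a core cylinder of radius 51 mm and height 258 mm. The lower flange rests on z = 0 and the three cylinders share a vertical axis.

The chair is on the floor beside the table on its −x side. The spool is on top of the table, centred.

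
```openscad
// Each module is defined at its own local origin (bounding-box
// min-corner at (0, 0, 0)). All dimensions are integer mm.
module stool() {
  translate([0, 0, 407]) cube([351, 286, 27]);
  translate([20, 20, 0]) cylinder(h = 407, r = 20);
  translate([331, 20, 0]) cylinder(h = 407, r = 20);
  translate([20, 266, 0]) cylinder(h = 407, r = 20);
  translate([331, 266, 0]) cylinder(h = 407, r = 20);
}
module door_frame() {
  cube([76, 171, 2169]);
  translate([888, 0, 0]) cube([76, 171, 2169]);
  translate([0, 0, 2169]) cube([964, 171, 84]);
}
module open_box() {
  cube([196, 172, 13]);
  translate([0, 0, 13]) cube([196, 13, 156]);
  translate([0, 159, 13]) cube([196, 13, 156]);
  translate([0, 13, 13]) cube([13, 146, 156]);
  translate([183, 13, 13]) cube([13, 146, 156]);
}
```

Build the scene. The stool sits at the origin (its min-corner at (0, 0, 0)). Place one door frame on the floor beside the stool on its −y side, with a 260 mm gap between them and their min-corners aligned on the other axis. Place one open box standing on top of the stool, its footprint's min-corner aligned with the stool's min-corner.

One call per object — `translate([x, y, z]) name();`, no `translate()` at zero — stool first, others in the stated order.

stool();
translate([0, -431, 0]) door_frame();
translate([0, 0, 434]) open_box();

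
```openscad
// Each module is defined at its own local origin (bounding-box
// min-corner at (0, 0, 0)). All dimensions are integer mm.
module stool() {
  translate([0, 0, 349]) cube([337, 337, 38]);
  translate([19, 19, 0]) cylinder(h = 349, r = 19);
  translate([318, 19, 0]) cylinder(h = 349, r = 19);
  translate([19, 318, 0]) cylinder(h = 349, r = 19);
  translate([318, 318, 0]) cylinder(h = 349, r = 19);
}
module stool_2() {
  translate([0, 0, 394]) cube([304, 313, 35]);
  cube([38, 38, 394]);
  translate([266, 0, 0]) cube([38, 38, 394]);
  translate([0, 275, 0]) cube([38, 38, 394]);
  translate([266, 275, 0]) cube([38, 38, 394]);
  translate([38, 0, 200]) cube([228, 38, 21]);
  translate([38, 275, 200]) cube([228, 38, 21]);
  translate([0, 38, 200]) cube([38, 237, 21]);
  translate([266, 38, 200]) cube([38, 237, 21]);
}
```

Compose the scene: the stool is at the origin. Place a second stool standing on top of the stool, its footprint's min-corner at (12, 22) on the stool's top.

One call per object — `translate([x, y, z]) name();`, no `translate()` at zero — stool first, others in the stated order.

stool();
translate([12, 22, 387]) stool_2();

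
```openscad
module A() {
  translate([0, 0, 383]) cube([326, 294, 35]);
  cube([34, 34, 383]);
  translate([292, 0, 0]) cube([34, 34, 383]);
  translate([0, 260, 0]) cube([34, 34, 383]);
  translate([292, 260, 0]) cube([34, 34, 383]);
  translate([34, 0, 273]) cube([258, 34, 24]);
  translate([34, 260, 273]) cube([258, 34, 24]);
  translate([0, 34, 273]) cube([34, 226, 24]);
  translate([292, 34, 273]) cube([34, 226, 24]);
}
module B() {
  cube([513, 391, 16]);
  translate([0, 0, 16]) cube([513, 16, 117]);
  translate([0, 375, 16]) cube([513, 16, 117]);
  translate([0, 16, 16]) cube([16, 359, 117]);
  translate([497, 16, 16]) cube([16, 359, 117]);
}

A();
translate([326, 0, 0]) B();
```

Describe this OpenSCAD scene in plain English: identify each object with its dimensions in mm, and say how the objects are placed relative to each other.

A is a four-legged stool. The seat is 326×294 mm, 35 mm thick, top at z = 418 mm. It stands on four square legs, each 34×34 mm in cross-section, from z = 0 to the seat underside, each flush with a corner of the seat. Four stretchers, 34 mm wide and 24 mm tall, connect adjacent legs with their undersides at z = 273 mm, each running between the inner faces of the legs it joins and aligned with the legs' outer faces on the other axis.

B is an open storage box with external size 513×391×133 mm and wall thickness 16 mm (the base is also 16 mm thick). The base covers the whole footprint; the four walls stand on the base, with the y-facing walls full-width and the x-facing walls fitting between their inner faces.

The open box is against the stool's +x side, with their −y faces flush.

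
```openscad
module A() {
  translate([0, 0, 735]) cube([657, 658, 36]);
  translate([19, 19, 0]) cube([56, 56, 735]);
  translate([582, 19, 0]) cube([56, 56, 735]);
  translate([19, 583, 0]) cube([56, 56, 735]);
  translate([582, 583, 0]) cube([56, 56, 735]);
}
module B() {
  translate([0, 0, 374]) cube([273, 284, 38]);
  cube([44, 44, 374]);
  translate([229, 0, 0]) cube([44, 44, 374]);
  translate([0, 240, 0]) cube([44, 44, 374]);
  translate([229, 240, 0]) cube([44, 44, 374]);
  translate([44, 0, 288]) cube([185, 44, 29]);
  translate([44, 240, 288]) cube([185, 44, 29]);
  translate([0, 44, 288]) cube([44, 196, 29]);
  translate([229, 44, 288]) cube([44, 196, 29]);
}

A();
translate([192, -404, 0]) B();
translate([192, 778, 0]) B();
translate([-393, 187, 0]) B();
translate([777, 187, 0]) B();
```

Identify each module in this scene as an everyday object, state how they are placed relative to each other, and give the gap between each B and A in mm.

Each stool's nearest face is 120 mm from the table's bounding box.

A is a table. B is a stool. Four stools sit around the table at the −y, +y, −x, +x sides. The gap between each stool and the table is 120 mm.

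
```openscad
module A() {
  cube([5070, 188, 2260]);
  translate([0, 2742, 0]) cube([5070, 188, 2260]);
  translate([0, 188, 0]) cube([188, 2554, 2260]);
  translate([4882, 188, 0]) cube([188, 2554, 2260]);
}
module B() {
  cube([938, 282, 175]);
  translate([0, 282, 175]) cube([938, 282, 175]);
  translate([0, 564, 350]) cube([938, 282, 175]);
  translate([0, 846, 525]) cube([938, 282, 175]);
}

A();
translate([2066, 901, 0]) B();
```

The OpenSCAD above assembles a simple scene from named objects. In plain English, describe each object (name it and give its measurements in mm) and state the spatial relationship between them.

A is the wall frame of a small rectangular building: four walls, each 2260 mm tall and 188 mm thick, enclosing a footprint 5070 mm (x) by 2930 mm (y) outside-to-outside, with no floor or roof. The front and back walls (the −y and +y sides) span the full width; the two side walls fit between them.

B is a straight staircase of 4 solid steps. Each step is 938 mm wide (x), 282 mm deep (y, the going) and 175 mm tall (the rise). The first step rests on the floor; each subsequent step sits one going further in +y and one rise higher in +z, directly behind and above the previous step with no overlap.

The staircase sits inside the house frame, centred.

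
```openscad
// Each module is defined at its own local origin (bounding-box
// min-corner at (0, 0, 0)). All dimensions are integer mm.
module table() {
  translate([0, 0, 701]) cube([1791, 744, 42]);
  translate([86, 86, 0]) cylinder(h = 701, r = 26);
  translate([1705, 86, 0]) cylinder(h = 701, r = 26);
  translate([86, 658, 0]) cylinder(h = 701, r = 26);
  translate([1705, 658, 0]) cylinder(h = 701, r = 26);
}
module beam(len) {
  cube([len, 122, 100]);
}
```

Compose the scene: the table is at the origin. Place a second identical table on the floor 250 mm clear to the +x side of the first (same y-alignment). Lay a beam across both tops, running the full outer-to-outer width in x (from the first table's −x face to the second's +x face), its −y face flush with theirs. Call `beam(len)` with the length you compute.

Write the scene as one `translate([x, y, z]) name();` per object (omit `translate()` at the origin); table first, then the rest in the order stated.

table();
translate([2041, 0, 0]) table();
translate([0, 0, 743]) beam(3832);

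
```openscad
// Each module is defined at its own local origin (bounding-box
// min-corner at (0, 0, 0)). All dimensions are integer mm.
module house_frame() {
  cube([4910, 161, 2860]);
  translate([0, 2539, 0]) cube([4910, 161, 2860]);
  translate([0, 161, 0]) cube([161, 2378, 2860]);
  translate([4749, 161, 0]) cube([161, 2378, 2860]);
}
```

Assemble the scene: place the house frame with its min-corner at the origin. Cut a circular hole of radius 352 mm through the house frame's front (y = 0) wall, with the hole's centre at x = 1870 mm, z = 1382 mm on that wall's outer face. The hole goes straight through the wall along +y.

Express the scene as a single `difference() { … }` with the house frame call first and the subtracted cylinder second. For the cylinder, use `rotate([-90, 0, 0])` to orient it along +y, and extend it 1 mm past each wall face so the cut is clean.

difference() {
  house_frame();
  translate([1870, -1, 1382]) rotate([-90, 0, 0]) cylinder(h = 163, r = 352);
}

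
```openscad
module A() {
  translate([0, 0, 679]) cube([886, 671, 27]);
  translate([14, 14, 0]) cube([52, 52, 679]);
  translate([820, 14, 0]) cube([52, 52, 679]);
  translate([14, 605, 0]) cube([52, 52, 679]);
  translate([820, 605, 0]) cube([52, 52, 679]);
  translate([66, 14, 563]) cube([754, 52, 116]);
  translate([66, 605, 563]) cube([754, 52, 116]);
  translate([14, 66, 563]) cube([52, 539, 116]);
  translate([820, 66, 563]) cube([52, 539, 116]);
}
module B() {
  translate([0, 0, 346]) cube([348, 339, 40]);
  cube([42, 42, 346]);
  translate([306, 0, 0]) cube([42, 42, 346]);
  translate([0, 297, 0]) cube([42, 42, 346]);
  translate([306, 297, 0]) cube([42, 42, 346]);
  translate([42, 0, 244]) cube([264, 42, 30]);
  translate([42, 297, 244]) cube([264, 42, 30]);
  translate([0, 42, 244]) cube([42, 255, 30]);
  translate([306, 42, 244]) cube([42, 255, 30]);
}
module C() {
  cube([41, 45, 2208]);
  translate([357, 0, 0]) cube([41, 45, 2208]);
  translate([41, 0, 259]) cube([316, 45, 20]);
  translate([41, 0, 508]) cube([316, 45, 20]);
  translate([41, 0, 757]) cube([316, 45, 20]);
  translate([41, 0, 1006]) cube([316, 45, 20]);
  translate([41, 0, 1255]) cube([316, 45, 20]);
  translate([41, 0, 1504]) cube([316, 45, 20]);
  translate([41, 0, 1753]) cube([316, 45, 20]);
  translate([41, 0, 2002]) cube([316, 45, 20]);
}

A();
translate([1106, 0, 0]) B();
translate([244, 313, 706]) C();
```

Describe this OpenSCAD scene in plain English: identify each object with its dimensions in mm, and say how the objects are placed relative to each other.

A is a table: top 886 mm (x) × 671 mm (y), 27 mm thick, upper face at z = 706 mm, on four 52×52 mm square legs, each inset 14 mm from the nearest pair of top edges, running from z = 0 to the bottom of the top. Four apron rails, 52 mm thick and 116 mm tall, run between adjacent legs with their top edges flush with the underside of the top and their outer faces flush with the legs' outer faces.

B is a four-legged stool. The seat is a 348×339×40 mm slab whose top surface is at z = 386 mm; four square legs, each 42×42 mm in cross-section, run from the floor (z = 0) to the underside of the seat, each flush with a corner of the seat. Four stretchers, 42 mm wide and 30 mm tall, connect adjacent legs with their undersides at z = 244 mm, each running between the inner faces of the legs it joins and aligned with the legs' outer faces on the other axis.

C is a straight ladder. Two 41×45 mm vertical rails, 2208 mm tall, stand 398 mm apart (outside-to-outside) with their front faces coplanar on the −y side. 8 rungs, each 45 mm deep and 20 mm tall, span between the inner faces of the rails, front faces flush with the rails. The lowest rung's underside is at z = 259 mm and rungs are spaced 249 mm apart (underside to underside).

The stool is on the floor beside the table on its +x side. The ladder is on top of the table, centred.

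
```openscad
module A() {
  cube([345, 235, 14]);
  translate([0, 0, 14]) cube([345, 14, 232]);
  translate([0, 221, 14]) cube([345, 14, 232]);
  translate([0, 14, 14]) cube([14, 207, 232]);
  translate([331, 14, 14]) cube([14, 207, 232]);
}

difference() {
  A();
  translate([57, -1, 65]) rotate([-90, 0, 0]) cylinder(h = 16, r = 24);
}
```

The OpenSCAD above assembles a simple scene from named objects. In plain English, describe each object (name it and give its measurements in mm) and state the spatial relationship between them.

A is an open storage box with external size 345×235×246 mm and wall thickness 14 mm (the base is also 14 mm thick). The base covers the whole footprint; the four walls stand on the base, with the y-facing walls full-width and the x-facing walls fitting between their inner faces.

The open box has a circular hole of radius 24 mm through its front wall, centred at (x = 57, z = 65).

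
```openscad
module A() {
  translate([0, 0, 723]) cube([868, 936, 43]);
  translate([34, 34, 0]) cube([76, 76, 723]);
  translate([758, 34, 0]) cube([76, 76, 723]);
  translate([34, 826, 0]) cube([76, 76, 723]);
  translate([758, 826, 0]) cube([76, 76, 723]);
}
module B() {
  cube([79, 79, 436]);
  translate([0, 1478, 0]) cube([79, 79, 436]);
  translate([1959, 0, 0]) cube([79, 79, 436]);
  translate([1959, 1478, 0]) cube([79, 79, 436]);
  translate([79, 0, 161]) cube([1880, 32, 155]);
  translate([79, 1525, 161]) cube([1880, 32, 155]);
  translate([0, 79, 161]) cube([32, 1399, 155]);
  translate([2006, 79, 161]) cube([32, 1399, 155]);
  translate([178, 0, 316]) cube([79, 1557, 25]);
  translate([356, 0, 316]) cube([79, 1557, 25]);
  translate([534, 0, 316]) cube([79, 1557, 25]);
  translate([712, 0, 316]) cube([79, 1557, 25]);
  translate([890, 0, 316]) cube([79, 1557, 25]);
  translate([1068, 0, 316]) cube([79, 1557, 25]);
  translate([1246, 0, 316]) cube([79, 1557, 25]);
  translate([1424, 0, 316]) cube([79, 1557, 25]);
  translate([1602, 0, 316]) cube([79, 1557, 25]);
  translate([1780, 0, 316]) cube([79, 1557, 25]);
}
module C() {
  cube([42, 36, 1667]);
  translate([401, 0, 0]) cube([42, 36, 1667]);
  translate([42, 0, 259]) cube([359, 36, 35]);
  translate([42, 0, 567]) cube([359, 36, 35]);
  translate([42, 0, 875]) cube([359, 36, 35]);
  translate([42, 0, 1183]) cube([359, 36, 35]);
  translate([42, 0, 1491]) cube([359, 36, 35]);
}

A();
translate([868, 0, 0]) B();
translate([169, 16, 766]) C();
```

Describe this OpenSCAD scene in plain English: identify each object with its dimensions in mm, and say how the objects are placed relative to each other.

A is a table: top 868 mm (x) × 936 mm (y), 43 mm thick, upper face at z = 766 mm, on four 76×76 mm square legs, each inset 34 mm from the nearest pair of top edges, running from z = 0 to the bottom of the top.

B is a bed frame 2038 mm long (x) by 1557 mm wide (y). Four 79×79 mm corner posts, 436 mm tall, at the corners of the footprint. Four rails of 32 mm thickness and 155 mm height run between adjacent posts with their undersides at z = 161 mm, their outer faces flush with the outside of the frame (the two x-running rails run between the posts' inner faces; the two y-running rails run between the posts' inner faces). 10 slats, each 79 mm wide (x) and 25 mm thick, lie across the top of the two x-running rails, running the full 1557 mm width of the frame in y; the slats are evenly spaced along x between the inner faces of the end posts with equal gaps (rounded down to the nearest mm) at the −x end and between each pair — any rounding remainder accumulates at the +x end.

C is a wooden ladder with two side rails of 42×36 mm section and 1667 mm height, set 443 mm apart overall. Between them run 5 rectangular rungs (36 mm deep, 35 mm thick), front faces flush with the rails' −y face. The bottom of the first rung is 259 mm above the floor and each subsequent rung is 308 mm higher than the one below.

The bed frame is against the table's +x side, with their −y faces flush. The ladder is on top of the table.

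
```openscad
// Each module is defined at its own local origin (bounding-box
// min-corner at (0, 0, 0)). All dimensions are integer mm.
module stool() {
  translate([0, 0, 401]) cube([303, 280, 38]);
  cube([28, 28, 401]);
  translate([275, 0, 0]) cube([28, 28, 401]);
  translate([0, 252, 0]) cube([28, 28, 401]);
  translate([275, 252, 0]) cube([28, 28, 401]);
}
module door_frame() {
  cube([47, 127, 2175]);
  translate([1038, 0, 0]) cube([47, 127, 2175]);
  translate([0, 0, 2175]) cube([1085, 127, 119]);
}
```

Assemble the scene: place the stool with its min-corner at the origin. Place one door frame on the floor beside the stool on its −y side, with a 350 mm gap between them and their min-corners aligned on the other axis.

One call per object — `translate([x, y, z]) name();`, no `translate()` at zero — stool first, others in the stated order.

stool();
translate([0, -477, 0]) door_frame();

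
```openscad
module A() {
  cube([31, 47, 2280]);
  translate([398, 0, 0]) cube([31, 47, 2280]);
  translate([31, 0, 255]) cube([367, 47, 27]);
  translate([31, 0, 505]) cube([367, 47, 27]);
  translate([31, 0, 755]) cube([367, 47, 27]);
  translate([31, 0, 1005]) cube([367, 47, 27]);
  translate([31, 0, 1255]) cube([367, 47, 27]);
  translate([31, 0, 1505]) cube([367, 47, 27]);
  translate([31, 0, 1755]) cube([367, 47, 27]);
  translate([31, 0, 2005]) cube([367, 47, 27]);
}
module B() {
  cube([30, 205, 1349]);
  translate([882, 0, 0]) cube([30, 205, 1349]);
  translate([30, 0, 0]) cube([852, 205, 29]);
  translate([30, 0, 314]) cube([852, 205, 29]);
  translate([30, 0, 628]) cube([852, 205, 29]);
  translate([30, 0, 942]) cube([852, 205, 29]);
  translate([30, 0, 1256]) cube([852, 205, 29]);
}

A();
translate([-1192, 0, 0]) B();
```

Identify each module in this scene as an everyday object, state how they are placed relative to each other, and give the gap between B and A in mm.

The bookshelf's nearest face is 280 mm from the ladder's −x face.

A is a ladder. B is a bookshelf. The bookshelf is on the floor beside the ladder on its −x side. The gap between the bookshelf and the ladder is 280 mm.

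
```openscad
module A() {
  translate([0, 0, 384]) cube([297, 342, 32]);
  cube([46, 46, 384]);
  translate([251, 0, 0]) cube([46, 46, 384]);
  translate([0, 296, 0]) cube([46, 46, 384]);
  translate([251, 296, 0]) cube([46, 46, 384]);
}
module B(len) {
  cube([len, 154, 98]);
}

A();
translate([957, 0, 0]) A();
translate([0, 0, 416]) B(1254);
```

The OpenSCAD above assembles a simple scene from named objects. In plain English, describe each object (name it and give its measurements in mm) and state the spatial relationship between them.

A is a four-legged stool. The seat is 297×342 mm, 32 mm thick, top at z = 416 mm. It stands on four square legs, each 46×46 mm in cross-section, from z = 0 to the seat underside, each flush with a corner of the seat.

B is a rectangular beam 1254 mm long (x), 154 mm deep (y), 98 mm thick (z).

The beam spans the tops of two stools placed 660 mm apart, resting at z = 416 mm.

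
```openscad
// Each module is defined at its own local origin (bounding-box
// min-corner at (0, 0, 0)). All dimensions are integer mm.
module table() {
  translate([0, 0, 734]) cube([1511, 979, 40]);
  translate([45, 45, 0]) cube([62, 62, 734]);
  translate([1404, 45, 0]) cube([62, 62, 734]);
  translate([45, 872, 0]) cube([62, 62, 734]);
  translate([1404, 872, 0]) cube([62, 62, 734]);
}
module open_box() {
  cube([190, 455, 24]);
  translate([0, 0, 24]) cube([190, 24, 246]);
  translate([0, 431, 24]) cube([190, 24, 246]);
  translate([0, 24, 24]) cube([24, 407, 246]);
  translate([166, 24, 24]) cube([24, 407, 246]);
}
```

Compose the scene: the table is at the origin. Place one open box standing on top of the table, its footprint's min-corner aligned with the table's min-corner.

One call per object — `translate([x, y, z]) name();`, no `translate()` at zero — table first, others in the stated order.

table();
translate([0, 0, 774]) open_box();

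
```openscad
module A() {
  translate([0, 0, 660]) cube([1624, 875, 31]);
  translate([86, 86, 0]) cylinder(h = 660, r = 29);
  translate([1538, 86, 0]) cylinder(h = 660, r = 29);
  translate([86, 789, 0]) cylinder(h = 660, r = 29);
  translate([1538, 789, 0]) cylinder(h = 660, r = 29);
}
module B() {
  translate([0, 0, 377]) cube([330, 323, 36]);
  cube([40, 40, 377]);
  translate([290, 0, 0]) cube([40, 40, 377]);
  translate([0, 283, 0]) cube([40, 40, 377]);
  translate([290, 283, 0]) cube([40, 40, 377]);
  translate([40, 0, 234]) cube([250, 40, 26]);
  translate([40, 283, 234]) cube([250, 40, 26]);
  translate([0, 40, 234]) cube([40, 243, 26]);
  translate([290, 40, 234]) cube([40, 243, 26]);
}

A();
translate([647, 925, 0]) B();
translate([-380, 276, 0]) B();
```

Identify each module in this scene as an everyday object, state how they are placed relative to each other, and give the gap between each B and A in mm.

A is a table. B is a stool. Two stools sit around the table at the +y, −x sides. The gap between each stool and the table is 50 mm.

Each stool's nearest face is 50 mm from the table's bounding box.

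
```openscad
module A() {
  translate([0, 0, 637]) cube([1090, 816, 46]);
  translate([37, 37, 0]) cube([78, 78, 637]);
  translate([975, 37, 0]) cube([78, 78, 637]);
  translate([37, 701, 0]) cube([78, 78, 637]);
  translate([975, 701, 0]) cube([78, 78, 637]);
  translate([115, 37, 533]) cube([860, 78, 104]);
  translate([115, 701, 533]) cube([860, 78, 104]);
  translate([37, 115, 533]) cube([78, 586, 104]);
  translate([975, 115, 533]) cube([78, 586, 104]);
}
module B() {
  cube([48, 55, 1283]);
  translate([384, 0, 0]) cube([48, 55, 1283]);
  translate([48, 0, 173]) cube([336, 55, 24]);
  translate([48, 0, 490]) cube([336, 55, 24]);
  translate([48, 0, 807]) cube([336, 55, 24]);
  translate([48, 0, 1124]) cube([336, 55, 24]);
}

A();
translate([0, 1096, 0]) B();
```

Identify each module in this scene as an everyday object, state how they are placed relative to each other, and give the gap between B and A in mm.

The ladder's nearest face is 280 mm from the table's +y face.

A is a table. B is a ladder. The ladder is on the floor beside the table on its +y side. The gap between the ladder and the table is 280 mm.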